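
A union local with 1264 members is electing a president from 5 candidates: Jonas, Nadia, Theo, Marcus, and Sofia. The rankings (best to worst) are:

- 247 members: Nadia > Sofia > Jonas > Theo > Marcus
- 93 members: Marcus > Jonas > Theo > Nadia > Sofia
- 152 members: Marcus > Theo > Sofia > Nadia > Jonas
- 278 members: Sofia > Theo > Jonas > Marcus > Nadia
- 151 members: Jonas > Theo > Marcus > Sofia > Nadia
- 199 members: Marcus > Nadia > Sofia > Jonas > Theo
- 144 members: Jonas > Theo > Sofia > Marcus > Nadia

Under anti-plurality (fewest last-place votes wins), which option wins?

Last-place votes: Jonas 152, Nadia 573, Theo 199, Marcus 247, Sofia 93.
Sofia is ranked last by the fewest voters, so Sofia wins.

Sofia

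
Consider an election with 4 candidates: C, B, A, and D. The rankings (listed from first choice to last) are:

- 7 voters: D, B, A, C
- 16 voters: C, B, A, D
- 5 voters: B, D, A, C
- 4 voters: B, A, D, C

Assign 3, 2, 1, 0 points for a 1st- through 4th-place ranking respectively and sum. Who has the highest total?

C: 7·0 + 16·3 + 5·0 + 4·0 = 48
B: 7·2 + 16·2 + 5·3 + 4·3 = 73
A: 7·1 + 16·1 + 5·1 + 4·2 = 36
D: 7·3 + 16·0 + 5·2 + 4·1 = 35
B has the highest Borda score (73).

B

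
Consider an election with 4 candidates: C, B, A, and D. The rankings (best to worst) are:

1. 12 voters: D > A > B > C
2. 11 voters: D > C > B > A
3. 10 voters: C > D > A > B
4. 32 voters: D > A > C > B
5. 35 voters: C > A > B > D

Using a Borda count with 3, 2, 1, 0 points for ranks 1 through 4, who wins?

C

C: 12·0 + 11·2 + 10·3 + 32·1 + 35·3 = 189
B: 12·1 + 11·1 + 10·0 + 32·0 + 35·1 = 58
A: 12·2 + 11·0 + 10·1 + 32·2 + 35·2 = 168
D: 12·3 + 11·3 + 10·2 + 32·3 + 35·0 = 185
C has the highest Borda score (189).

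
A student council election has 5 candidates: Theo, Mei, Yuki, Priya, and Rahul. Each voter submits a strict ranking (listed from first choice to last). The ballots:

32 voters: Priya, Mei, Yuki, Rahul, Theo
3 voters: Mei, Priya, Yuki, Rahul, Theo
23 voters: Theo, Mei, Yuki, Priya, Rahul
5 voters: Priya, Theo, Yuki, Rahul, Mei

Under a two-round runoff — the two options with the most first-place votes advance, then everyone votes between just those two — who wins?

Priya

Round 1 first-place votes: Theo 23, Mei 3, Yuki 0, Priya 37, Rahul 0.
Priya and Theo advance.
Runoff: Priya is preferred to Theo by 40 voters; Theo by 23.
Priya wins the runoff.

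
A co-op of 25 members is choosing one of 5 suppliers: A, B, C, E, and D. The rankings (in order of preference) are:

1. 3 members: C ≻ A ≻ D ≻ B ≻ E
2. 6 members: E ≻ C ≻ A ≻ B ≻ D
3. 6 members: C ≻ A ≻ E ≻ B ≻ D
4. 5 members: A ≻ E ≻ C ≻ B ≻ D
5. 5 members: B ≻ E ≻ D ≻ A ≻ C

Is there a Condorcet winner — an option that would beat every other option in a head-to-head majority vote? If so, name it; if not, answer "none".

Checking pairwise contests:
C beats A 15–10.
A beats B 20–5.
E beats C 16–9.
A beats E 14–11.
A beats D 20–5.
Every option loses at least one head-to-head, so there is no Condorcet winner.

none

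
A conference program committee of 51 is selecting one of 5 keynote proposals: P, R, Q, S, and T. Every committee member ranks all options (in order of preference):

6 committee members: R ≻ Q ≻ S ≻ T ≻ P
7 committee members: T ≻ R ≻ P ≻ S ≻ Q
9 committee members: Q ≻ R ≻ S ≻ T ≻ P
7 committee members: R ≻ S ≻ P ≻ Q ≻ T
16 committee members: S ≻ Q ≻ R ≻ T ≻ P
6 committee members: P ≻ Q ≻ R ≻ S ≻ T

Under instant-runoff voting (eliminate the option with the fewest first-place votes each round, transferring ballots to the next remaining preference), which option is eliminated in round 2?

Round 1: P 6, R 13, Q 9, S 16, T 7. Eliminate P.
Round 2: R 13, Q 15, S 16, T 7. Eliminate T.

T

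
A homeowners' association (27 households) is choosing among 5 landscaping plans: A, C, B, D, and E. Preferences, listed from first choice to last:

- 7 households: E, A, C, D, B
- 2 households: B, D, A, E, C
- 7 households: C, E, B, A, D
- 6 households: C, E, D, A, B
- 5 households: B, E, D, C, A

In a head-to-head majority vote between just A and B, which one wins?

B

Voters preferring A to B: 13; preferring B to A: 14.
B wins the head-to-head.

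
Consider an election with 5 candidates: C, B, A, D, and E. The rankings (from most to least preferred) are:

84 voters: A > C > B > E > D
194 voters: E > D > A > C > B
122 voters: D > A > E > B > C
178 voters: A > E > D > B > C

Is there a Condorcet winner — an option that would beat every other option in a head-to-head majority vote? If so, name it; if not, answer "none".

none

Checking pairwise contests:
B beats C 300–278.
A beats B 578–0.
D beats A 316–262.
E beats D 456–122.
A beats E 384–194.
Every option loses at least one head-to-head, so there is no Condorcet winner.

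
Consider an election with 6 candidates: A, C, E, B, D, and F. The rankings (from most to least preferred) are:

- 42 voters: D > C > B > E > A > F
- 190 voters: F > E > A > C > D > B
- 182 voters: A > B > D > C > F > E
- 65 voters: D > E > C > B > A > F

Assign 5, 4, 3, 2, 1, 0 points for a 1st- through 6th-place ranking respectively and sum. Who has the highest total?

A: 42·1 + 190·3 + 182·5 + 65·1 = 1587
C: 42·4 + 190·2 + 182·2 + 65·3 = 1107
E: 42·2 + 190·4 + 182·0 + 65·4 = 1104
B: 42·3 + 190·0 + 182·4 + 65·2 = 984
D: 42·5 + 190·1 + 182·3 + 65·5 = 1271
F: 42·0 + 190·5 + 182·1 + 65·0 = 1132
A has the highest Borda score (1587).

A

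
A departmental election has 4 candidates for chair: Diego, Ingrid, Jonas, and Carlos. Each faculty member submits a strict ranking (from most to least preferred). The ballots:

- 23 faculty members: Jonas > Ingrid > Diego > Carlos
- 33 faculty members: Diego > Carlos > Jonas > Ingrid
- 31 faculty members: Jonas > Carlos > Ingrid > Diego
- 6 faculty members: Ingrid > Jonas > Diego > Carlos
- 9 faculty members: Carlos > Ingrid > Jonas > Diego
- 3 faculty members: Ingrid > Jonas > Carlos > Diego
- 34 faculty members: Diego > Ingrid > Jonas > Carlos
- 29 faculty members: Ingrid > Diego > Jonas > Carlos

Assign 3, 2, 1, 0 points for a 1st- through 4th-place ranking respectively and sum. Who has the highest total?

Diego: 23·1 + 33·3 + 31·0 + 6·1 + 9·0 + 3·0 + 34·3 + 29·2 = 288
Ingrid: 23·2 + 33·0 + 31·1 + 6·3 + 9·2 + 3·3 + 34·2 + 29·3 = 277
Jonas: 23·3 + 33·1 + 31·3 + 6·2 + 9·1 + 3·2 + 34·1 + 29·1 = 285
Carlos: 23·0 + 33·2 + 31·2 + 6·0 + 9·3 + 3·1 + 34·0 + 29·0 = 158
Diego has the highest Borda score (288).

Diego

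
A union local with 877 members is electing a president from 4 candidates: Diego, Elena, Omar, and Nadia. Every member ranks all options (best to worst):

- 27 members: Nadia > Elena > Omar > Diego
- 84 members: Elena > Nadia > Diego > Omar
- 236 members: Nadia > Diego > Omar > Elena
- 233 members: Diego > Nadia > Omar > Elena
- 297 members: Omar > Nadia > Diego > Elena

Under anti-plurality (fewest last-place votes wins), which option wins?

Nadia

Last-place votes: Diego 27, Elena 766, Omar 84, Nadia 0.
Nadia is ranked last by the fewest voters, so Nadia wins.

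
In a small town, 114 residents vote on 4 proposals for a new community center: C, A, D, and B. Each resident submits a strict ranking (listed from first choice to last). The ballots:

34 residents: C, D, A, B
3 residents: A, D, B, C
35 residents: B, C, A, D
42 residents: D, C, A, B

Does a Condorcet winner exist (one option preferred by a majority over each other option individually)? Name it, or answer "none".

C

C vs A: 111–3 for C.
C vs D: 69–45 for C.
C vs B: 76–38 for C.
C beats every other option head-to-head.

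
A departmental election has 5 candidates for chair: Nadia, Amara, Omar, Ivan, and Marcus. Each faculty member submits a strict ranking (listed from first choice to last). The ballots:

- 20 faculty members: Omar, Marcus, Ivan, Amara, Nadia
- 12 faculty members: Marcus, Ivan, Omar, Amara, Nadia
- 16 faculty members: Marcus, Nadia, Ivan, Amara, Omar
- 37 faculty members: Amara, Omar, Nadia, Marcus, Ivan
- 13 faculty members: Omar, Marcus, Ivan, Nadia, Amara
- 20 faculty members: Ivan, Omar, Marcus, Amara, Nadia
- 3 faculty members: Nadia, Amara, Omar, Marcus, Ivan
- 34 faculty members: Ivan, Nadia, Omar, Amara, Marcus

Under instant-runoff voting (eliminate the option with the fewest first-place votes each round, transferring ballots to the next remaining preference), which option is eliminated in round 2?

Round 1: Nadia 3, Amara 37, Omar 33, Ivan 54, Marcus 28. Eliminate Nadia.
Round 2: Amara 40, Omar 33, Ivan 54, Marcus 28. Eliminate Marcus.

Marcus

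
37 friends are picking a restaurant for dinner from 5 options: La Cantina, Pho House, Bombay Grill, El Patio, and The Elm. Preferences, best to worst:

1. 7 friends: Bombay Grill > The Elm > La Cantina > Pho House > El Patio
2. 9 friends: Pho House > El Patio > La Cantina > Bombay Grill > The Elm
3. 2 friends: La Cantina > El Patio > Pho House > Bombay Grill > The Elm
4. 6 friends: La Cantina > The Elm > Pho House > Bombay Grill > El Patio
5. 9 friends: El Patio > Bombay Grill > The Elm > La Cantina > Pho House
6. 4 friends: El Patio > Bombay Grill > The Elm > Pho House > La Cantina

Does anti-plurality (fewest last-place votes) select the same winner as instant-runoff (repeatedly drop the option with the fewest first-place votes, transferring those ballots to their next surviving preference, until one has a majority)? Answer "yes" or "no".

Anti-plurality — last-place votes: La Cantina 4, Pho House 9, Bombay Grill 0, El Patio 13, The Elm 11. Winner: Bombay Grill.
Instant-runoff — R1 La Cantina 8, Pho House 9, Bombay Grill 7, El Patio 13, The Elm 0 (The Elm out); R2 La Cantina 8, Pho House 9, Bombay Grill 7, El Patio 13 (Bombay Grill out); R3 La Cantina 15, Pho House 9, El Patio 13 (Pho House out); R4 La Cantina 15, El Patio 22 (El Patio winner). Winner: El Patio.
The two methods disagree.

no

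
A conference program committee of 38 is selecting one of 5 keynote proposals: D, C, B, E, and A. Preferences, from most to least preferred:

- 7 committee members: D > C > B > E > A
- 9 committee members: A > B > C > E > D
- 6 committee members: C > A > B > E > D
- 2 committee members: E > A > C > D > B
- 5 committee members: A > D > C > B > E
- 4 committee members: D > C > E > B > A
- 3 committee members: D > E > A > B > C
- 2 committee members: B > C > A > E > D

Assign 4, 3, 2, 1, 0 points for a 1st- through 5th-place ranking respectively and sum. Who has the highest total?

D: 7·4 + 9·0 + 6·0 + 2·1 + 5·3 + 4·4 + 3·4 + 2·0 = 73
C: 7·3 + 9·2 + 6·4 + 2·2 + 5·2 + 4·3 + 3·0 + 2·3 = 95
B: 7·2 + 9·3 + 6·2 + 2·0 + 5·1 + 4·1 + 3·1 + 2·4 = 73
E: 7·1 + 9·1 + 6·1 + 2·4 + 5·0 + 4·2 + 3·3 + 2·1 = 49
A: 7·0 + 9·4 + 6·3 + 2·3 + 5·4 + 4·0 + 3·2 + 2·2 = 90
C has the highest Borda score (95).

C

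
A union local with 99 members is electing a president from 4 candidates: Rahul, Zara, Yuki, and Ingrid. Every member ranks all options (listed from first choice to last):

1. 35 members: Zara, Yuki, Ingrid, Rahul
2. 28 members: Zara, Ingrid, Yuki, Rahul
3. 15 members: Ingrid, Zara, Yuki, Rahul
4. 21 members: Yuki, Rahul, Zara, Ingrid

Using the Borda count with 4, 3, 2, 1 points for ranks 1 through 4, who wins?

Rahul: 35·1 + 28·1 + 15·1 + 21·3 = 141
Zara: 35·4 + 28·4 + 15·3 + 21·2 = 339
Yuki: 35·3 + 28·2 + 15·2 + 21·4 = 275
Ingrid: 35·2 + 28·3 + 15·4 + 21·1 = 235
Zara has the highest Borda score (339).

Zara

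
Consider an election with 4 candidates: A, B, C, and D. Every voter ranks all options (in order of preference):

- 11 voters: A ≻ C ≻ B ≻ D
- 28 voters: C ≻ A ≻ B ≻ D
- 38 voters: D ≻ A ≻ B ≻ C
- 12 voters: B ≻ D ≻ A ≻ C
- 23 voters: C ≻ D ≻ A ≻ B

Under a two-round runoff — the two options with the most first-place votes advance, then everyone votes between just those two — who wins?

Round 1 first-place votes: A 11, B 12, C 51, D 38.
C and D advance.
Runoff: C is preferred to D by 62 voters; D by 50.
C wins the runoff.

C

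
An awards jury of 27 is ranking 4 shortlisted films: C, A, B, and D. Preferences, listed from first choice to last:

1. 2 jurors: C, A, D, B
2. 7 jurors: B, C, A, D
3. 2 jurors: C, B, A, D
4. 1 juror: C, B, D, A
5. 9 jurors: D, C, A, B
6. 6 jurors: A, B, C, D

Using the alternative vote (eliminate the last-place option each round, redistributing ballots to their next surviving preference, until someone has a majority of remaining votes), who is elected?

B

Round 1: C 5, A 6, B 7, D 9. Eliminate C.
Round 2: A 8, B 10, D 9. Eliminate A.
Round 3: B 16, D 11. B has a majority.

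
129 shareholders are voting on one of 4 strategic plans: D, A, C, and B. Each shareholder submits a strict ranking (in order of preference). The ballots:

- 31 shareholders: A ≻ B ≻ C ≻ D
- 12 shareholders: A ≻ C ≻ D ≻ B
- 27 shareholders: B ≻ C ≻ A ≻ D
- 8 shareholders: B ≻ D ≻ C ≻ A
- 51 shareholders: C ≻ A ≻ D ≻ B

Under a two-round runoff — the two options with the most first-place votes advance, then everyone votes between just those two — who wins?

C

Round 1 first-place votes: D 0, A 43, C 51, B 35.
C and A advance.
Runoff: C is preferred to A by 86 voters; A by 43.
C wins the runoff.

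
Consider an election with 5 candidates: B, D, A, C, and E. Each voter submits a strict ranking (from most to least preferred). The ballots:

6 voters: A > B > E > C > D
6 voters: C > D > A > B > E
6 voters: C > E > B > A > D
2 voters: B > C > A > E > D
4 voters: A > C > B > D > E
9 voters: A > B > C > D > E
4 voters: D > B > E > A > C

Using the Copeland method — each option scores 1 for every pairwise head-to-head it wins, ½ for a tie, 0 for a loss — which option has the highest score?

A

B: beats D, C, and E; loses to A → score 3.
D: beats E; loses to B, A, and C → score 1.
A: beats B, D, C, and E → score 4.
C: beats D and E; loses to B and A → score 2.
E: loses to B, D, A, and C → score 0.
A has the best pairwise record.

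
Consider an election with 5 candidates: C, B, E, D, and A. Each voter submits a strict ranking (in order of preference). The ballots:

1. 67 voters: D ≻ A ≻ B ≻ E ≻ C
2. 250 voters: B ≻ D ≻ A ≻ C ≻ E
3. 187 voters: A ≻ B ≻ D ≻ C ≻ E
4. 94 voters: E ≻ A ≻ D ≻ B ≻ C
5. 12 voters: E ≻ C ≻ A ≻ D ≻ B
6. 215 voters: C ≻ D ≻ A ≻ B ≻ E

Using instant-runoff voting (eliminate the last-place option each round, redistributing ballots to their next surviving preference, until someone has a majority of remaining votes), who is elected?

A

Round 1: C 215, B 250, E 106, D 67, A 187. Eliminate D.
Round 2: C 215, B 250, E 106, A 254. Eliminate E.
Round 3: C 227, B 250, A 348. Eliminate C.
Round 4: B 250, A 575. A has a majority.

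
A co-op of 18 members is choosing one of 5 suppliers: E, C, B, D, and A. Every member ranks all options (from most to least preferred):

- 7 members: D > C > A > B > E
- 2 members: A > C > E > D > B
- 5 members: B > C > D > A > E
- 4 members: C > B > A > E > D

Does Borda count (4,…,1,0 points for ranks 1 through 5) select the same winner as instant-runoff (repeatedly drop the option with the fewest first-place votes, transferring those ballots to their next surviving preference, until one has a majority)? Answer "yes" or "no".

yes

Borda — scores: E 8, C 58, B 39, D 40, A 35. Winner: C.
Instant-runoff — R1 E 0, C 4, B 5, D 7, A 2 (E out); R2 C 4, B 5, D 7, A 2 (A out); R3 C 6, B 5, D 7 (B out); R4 C 11, D 7 (C winner). Winner: C.
The two methods agree.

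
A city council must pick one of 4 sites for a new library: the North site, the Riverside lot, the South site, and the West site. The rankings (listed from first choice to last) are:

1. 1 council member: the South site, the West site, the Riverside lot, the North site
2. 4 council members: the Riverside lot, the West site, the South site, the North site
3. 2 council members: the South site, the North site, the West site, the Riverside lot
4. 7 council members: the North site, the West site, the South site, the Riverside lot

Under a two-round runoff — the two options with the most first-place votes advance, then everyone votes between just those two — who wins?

Round 1 first-place votes: the North site 7, the Riverside lot 4, the South site 3, the West site 0.
the North site and the Riverside lot advance.
Runoff: the North site is preferred to the Riverside lot by 9 voters; the Riverside lot by 5.
the North site wins the runoff.

the North site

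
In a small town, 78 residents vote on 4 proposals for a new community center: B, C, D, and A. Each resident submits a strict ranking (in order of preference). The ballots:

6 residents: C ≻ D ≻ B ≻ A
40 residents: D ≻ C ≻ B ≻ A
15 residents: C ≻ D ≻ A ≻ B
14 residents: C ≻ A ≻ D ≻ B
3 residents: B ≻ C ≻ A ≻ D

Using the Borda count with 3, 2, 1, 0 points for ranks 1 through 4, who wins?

C

B: 6·1 + 40·1 + 15·0 + 14·0 + 3·3 = 55
C: 6·3 + 40·2 + 15·3 + 14·3 + 3·2 = 191
D: 6·2 + 40·3 + 15·2 + 14·1 + 3·0 = 176
A: 6·0 + 40·0 + 15·1 + 14·2 + 3·1 = 46
C has the highest Borda score (191).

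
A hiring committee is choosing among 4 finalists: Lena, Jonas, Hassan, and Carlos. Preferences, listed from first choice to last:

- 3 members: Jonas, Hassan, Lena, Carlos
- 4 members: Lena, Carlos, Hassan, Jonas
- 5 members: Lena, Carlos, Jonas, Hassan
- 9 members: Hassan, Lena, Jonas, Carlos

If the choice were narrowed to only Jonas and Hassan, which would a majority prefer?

Hassan

Voters preferring Jonas to Hassan: 8; preferring Hassan to Jonas: 13.
Hassan wins the head-to-head.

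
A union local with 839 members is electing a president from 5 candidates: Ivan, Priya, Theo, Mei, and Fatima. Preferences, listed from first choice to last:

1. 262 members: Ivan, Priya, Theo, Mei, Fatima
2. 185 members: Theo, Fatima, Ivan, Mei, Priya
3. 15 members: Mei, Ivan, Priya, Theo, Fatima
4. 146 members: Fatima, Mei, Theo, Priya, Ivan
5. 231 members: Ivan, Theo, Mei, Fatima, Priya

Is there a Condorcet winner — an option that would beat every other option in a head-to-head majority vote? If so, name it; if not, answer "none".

Ivan vs Priya: 693–146 for Ivan.
Ivan vs Theo: 508–331 for Ivan.
Ivan vs Mei: 678–161 for Ivan.
Ivan vs Fatima: 508–331 for Ivan.
Ivan beats every other option head-to-head.

Ivan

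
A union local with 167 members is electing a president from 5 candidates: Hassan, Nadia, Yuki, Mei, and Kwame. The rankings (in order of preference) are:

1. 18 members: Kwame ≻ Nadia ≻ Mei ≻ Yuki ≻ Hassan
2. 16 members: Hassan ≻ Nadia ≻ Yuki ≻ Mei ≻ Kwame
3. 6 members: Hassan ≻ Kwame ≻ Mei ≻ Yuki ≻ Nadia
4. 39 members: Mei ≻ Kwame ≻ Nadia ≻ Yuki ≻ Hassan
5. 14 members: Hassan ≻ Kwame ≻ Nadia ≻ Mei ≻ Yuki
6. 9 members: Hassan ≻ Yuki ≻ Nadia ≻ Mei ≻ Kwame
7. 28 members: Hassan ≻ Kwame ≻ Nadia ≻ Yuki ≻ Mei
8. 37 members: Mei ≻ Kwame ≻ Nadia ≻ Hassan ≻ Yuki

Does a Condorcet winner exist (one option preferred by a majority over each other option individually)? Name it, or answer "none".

Checking pairwise contests:
Nadia beats Hassan 94–73.
Kwame beats Nadia 142–25.
Hassan beats Yuki 110–57.
Nadia beats Mei 85–82.
Mei beats Kwame 101–66.
Every option loses at least one head-to-head, so there is no Condorcet winner.

none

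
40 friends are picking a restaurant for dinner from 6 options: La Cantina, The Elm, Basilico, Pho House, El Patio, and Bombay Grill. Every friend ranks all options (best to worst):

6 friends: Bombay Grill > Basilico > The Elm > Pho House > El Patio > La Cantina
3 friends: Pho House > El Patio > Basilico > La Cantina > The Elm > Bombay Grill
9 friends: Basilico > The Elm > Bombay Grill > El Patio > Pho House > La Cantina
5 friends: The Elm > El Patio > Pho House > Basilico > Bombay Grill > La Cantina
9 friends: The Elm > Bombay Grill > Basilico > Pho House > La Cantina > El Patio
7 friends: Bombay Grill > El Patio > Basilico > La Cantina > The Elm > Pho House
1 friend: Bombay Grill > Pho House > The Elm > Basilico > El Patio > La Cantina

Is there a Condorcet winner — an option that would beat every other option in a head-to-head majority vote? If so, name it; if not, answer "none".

Checking pairwise contests:
The Elm beats La Cantina 30–10.
Basilico beats The Elm 25–15.
Bombay Grill beats Basilico 23–17.
The Elm beats Pho House 36–4.
The Elm beats El Patio 30–10.
The Elm beats Bombay Grill 26–14.
Every option loses at least one head-to-head, so there is no Condorcet winner.

none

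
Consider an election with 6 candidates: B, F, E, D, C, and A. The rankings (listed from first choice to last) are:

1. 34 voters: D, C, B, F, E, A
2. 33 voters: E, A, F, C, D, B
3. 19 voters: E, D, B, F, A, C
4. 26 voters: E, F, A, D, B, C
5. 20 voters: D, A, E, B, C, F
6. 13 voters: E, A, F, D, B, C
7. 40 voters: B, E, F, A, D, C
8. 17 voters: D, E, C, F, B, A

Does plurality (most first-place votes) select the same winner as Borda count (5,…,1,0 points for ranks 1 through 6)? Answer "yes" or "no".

yes

Plurality — first-place votes: B 40, F 0, E 91, D 71, C 0, A 0. Winner: E.
Borda — scores: B 455, F 502, E 777, D 582, C 273, A 441. Winner: E.
The two methods agree.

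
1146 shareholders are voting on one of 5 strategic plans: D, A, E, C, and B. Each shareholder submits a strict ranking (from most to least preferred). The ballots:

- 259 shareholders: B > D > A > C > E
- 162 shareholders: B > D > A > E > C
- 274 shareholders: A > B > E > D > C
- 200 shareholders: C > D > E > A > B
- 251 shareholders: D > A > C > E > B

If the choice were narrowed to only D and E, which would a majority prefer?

D

Voters preferring D to E: 872; preferring E to D: 274.
D wins the head-to-head.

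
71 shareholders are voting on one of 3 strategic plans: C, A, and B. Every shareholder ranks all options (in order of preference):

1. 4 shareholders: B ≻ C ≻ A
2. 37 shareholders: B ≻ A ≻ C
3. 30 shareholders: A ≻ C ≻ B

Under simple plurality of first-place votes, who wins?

First-place votes: C 0, A 30, B 41.
B has the most first-place votes.

B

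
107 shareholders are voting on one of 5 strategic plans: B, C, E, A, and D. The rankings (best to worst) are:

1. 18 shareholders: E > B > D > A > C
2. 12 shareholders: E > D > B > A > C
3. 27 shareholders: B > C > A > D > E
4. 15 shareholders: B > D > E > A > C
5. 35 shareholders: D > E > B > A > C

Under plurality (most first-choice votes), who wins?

First-place votes: B 42, C 0, E 30, A 0, D 35.
B has the most first-place votes.

B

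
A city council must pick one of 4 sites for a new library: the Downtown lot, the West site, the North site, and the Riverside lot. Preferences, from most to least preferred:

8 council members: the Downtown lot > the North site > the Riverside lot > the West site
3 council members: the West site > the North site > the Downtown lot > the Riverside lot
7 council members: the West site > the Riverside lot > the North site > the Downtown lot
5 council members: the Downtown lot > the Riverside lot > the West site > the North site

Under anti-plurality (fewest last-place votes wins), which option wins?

the Riverside lot

Last-place votes: the Downtown lot 7, the West site 8, the North site 5, the Riverside lot 3.
the Riverside lot is ranked last by the fewest voters, so the Riverside lot wins.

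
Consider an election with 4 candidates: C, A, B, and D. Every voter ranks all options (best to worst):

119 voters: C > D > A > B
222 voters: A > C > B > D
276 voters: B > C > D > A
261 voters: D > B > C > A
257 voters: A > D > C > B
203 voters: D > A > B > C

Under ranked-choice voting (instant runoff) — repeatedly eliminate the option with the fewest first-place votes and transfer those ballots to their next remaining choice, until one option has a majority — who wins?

D

Round 1: C 119, A 479, B 276, D 464. Eliminate C.
Round 2: A 479, B 276, D 583. Eliminate B.
Round 3: A 479, D 859. D has a majority.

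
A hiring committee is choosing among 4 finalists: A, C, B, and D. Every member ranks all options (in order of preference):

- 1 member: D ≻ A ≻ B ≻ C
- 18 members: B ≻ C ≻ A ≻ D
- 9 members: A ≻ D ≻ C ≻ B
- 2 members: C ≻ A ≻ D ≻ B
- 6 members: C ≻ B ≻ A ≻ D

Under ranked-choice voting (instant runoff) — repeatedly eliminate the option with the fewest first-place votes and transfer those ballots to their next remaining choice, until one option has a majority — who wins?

B

Round 1: A 9, C 8, B 18, D 1. Eliminate D.
Round 2: A 10, C 8, B 18. Eliminate C.
Round 3: A 12, B 24. B has a majority.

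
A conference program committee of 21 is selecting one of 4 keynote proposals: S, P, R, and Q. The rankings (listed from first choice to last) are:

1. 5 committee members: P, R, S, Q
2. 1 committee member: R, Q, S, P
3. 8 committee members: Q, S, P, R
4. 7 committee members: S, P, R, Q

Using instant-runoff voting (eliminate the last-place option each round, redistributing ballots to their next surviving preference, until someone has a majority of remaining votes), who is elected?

Round 1: S 7, P 5, R 1, Q 8. Eliminate R.
Round 2: S 7, P 5, Q 9. Eliminate P.
Round 3: S 12, Q 9. S has a majority.

S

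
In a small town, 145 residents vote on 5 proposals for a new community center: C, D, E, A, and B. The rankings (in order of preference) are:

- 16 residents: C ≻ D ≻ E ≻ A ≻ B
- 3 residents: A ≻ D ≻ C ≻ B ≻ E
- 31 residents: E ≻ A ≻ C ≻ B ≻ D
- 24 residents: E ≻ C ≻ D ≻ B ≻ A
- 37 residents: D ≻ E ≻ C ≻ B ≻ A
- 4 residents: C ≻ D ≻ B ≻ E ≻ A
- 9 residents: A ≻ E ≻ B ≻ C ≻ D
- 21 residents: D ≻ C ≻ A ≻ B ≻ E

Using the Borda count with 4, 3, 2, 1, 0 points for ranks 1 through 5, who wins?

C: 16·4 + 3·2 + 31·2 + 24·3 + 37·2 + 4·4 + 9·1 + 21·3 = 366
D: 16·3 + 3·3 + 31·0 + 24·2 + 37·4 + 4·3 + 9·0 + 21·4 = 349
E: 16·2 + 3·0 + 31·4 + 24·4 + 37·3 + 4·1 + 9·3 + 21·0 = 394
A: 16·1 + 3·4 + 31·3 + 24·0 + 37·0 + 4·0 + 9·4 + 21·2 = 199
B: 16·0 + 3·1 + 31·1 + 24·1 + 37·1 + 4·2 + 9·2 + 21·1 = 142
E has the highest Borda score (394).

E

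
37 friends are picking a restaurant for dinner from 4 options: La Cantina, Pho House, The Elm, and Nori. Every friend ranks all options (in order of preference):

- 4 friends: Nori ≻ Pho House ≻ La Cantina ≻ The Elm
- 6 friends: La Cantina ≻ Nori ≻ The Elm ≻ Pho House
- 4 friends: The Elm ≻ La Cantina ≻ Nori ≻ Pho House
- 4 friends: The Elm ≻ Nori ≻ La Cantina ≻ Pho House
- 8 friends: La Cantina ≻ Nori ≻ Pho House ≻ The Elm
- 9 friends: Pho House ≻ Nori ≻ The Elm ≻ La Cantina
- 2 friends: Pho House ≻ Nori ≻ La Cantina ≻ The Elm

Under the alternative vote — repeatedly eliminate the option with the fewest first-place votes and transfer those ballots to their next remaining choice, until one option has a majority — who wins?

La Cantina

Round 1: La Cantina 14, Pho House 11, The Elm 8, Nori 4. Eliminate Nori.
Round 2: La Cantina 14, Pho House 15, The Elm 8. Eliminate The Elm.
Round 3: La Cantina 22, Pho House 15. La Cantina has a majority.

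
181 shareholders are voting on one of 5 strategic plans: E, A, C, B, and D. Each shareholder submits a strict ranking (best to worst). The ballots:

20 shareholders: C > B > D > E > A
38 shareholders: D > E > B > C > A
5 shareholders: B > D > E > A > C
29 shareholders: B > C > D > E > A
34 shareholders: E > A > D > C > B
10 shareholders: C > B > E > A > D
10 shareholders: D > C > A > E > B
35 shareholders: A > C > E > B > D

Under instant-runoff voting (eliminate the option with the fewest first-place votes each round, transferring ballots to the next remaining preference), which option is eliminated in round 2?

E

Round 1: E 34, A 35, C 30, B 34, D 48. Eliminate C.
Round 2: E 34, A 35, B 64, D 48. Eliminate E.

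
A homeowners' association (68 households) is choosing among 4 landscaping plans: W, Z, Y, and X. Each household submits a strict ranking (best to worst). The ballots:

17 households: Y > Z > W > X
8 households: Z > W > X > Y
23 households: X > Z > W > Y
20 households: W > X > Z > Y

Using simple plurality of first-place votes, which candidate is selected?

X

First-place votes: W 20, Z 8, Y 17, X 23.
X has the most first-place votes.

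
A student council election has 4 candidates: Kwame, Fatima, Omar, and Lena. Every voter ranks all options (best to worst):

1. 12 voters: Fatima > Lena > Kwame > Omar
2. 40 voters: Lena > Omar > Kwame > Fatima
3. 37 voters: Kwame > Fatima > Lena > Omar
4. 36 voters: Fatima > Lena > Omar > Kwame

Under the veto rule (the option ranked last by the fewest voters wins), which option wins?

Lena

Last-place votes: Kwame 36, Fatima 40, Omar 49, Lena 0.
Lena is ranked last by the fewest voters, so Lena wins.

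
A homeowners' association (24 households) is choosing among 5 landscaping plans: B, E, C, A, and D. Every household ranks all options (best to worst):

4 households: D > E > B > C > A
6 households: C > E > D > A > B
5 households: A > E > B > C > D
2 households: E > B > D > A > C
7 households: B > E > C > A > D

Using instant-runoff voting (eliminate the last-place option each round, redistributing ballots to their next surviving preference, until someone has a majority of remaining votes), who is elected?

B

Round 1: B 7, E 2, C 6, A 5, D 4. Eliminate E.
Round 2: B 9, C 6, A 5, D 4. Eliminate D.
Round 3: B 13, C 6, A 5. B has a majority.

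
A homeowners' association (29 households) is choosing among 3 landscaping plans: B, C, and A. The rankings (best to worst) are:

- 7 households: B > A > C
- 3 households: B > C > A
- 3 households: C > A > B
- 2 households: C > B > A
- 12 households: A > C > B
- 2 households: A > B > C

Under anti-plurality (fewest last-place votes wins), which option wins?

A

Last-place votes: B 15, C 9, A 5.
A is ranked last by the fewest voters, so A wins.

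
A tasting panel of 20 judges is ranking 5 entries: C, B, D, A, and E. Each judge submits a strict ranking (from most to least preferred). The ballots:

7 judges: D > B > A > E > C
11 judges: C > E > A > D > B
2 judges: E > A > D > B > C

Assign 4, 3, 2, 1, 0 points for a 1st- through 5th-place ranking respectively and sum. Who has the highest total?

E

C: 7·0 + 11·4 + 2·0 = 44
B: 7·3 + 11·0 + 2·1 = 23
D: 7·4 + 11·1 + 2·2 = 43
A: 7·2 + 11·2 + 2·3 = 42
E: 7·1 + 11·3 + 2·4 = 48
E has the highest Borda score (48).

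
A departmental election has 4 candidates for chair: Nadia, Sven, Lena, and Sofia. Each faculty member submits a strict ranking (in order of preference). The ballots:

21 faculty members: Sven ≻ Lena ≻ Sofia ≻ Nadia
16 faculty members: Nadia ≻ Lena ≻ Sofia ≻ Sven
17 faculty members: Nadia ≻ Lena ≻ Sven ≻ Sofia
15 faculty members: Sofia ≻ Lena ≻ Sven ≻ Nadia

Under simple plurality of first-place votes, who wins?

Nadia

First-place votes: Nadia 33, Sven 21, Lena 0, Sofia 15.
Nadia has the most first-place votes.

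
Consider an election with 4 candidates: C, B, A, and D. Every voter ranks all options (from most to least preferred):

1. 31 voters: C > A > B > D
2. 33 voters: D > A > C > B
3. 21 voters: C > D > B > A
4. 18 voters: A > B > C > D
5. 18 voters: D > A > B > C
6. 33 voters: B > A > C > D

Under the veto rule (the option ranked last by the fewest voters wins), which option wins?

C

Last-place votes: C 18, B 33, A 21, D 82.
C is ranked last by the fewest voters, so C wins.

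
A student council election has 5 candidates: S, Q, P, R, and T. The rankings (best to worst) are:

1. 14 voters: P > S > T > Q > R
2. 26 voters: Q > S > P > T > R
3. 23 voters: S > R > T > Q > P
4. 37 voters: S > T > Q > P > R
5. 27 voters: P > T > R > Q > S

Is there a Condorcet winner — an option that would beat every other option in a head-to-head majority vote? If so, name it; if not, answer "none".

S

S vs Q: 74–53 for S.
S vs P: 86–41 for S.
S vs R: 100–27 for S.
S vs T: 100–27 for S.
S beats every other option head-to-head.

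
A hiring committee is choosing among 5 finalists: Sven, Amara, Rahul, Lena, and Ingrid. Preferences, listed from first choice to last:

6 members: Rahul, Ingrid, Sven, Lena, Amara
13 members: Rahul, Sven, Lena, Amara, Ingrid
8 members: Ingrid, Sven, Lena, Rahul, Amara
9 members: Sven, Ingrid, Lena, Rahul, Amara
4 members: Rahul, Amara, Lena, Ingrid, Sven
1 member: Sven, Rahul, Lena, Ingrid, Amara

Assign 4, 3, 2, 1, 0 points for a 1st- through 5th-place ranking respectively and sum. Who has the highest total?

Sven: 6·2 + 13·3 + 8·3 + 9·4 + 4·0 + 1·4 = 115
Amara: 6·0 + 13·1 + 8·0 + 9·0 + 4·3 + 1·0 = 25
Rahul: 6·4 + 13·4 + 8·1 + 9·1 + 4·4 + 1·3 = 112
Lena: 6·1 + 13·2 + 8·2 + 9·2 + 4·2 + 1·2 = 76
Ingrid: 6·3 + 13·0 + 8·4 + 9·3 + 4·1 + 1·1 = 82
Sven has the highest Borda score (115).

Sven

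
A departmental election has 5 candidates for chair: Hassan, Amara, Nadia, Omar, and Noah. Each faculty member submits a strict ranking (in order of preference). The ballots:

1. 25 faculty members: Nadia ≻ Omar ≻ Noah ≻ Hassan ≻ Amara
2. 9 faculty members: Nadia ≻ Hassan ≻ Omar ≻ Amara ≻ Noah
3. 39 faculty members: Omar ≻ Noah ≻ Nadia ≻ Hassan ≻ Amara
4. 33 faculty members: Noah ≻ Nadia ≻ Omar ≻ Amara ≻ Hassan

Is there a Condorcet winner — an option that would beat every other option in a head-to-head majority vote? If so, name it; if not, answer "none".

none

Checking pairwise contests:
Nadia beats Hassan 106–0.
Hassan beats Amara 73–33.
Noah beats Nadia 72–34.
Nadia beats Omar 67–39.
Omar beats Noah 73–33.
Every option loses at least one head-to-head, so there is no Condorcet winner.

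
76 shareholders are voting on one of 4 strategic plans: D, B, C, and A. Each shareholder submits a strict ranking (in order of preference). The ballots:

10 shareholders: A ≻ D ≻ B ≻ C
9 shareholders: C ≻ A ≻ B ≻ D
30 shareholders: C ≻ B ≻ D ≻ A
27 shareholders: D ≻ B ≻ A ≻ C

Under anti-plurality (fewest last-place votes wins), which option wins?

B

Last-place votes: D 9, B 0, C 37, A 30.
B is ranked last by the fewest voters, so B wins.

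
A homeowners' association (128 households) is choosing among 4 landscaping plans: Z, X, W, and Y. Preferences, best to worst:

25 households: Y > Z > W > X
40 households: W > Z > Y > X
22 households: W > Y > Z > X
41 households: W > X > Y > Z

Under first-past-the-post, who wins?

First-place votes: Z 0, X 0, W 103, Y 25.
W has the most first-place votes.

W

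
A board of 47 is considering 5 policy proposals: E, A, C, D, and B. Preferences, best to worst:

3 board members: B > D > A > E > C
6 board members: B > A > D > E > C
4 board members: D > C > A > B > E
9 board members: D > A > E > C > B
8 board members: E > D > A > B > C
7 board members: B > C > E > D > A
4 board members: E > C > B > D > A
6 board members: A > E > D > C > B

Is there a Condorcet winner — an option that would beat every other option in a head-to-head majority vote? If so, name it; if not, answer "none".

Checking pairwise contests:
A beats E 28–19.
D beats A 35–12.
E beats C 36–11.
E beats D 25–22.
E beats B 27–20.
Every option loses at least one head-to-head, so there is no Condorcet winner.

none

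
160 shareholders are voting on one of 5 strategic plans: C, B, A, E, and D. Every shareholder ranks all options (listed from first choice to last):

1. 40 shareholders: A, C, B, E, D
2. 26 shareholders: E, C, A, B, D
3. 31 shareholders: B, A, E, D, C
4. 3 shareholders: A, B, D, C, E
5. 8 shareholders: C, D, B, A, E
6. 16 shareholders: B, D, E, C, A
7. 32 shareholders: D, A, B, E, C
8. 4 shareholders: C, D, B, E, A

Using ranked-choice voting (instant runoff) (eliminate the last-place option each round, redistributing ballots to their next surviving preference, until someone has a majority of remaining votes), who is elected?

Round 1: C 12, B 47, A 43, E 26, D 32. Eliminate C.
Round 2: B 47, A 43, E 26, D 44. Eliminate E.
Round 3: B 47, A 69, D 44. Eliminate D.
Round 4: B 59, A 101. A has a majority.

A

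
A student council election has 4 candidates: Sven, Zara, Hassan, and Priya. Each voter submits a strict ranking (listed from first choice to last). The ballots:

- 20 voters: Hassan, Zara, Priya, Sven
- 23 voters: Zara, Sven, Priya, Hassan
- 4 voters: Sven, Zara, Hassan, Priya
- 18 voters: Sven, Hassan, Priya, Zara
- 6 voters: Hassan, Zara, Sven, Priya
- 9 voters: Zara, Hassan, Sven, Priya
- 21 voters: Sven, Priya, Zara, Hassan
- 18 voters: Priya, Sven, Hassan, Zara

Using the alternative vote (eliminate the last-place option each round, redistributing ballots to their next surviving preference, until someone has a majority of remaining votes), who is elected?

Sven

Round 1: Sven 43, Zara 32, Hassan 26, Priya 18. Eliminate Priya.
Round 2: Sven 61, Zara 32, Hassan 26. Sven has a majority.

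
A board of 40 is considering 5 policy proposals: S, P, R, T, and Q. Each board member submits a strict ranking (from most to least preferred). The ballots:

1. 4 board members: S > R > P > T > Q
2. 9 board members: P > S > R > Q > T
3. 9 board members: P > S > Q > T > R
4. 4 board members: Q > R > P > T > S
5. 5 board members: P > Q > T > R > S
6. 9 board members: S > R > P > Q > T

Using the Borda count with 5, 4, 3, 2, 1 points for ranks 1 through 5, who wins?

P

S: 4·5 + 9·4 + 9·4 + 4·1 + 5·1 + 9·5 = 146
P: 4·3 + 9·5 + 9·5 + 4·3 + 5·5 + 9·3 = 166
R: 4·4 + 9·3 + 9·1 + 4·4 + 5·2 + 9·4 = 114
T: 4·2 + 9·1 + 9·2 + 4·2 + 5·3 + 9·1 = 67
Q: 4·1 + 9·2 + 9·3 + 4·5 + 5·4 + 9·2 = 107
P has the highest Borda score (166).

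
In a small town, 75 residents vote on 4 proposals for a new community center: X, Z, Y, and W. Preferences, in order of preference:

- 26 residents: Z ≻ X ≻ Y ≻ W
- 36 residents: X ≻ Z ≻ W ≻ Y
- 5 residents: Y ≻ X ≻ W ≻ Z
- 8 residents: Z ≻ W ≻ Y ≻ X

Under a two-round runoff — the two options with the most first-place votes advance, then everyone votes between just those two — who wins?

Round 1 first-place votes: X 36, Z 34, Y 5, W 0.
X and Z advance.
Runoff: X is preferred to Z by 41 voters; Z by 34.
X wins the runoff.

X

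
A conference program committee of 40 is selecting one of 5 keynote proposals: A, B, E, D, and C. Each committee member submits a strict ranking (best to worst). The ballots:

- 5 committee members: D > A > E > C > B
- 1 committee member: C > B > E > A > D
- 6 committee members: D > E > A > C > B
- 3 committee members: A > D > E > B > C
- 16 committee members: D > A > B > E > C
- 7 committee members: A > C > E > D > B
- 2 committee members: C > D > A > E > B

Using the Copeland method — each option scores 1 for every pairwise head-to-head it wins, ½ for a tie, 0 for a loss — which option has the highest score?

D

A: beats B, E, and C; loses to D → score 3.
B: loses to A, E, D, and C → score 0.
E: beats B and C; loses to A and D → score 2.
D: beats A, B, E, and C → score 4.
C: beats B; loses to A, E, and D → score 1.
D has the best pairwise record.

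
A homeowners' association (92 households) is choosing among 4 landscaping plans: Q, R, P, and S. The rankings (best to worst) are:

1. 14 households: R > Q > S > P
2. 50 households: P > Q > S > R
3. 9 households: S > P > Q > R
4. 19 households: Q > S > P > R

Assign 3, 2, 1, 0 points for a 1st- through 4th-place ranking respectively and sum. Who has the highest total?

Q

Q: 14·2 + 50·2 + 9·1 + 19·3 = 194
R: 14·3 + 50·0 + 9·0 + 19·0 = 42
P: 14·0 + 50·3 + 9·2 + 19·1 = 187
S: 14·1 + 50·1 + 9·3 + 19·2 = 129
Q has the highest Borda score (194).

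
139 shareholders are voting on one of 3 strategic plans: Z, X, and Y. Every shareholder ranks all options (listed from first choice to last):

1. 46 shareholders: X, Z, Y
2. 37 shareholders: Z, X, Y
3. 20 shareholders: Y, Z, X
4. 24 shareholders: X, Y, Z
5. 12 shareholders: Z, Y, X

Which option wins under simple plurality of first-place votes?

X

First-place votes: Z 49, X 70, Y 20.
X has the most first-place votes.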